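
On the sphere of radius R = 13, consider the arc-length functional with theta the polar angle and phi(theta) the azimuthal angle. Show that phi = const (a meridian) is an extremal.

On the sphere of radius R = 13 with spherical coordinates (θ, φ), the induced metric is
    ds^2 = 169(dθ^2 + sin^2(θ) dφ^2).
Using θ as the parameter, the arc-length functional becomes
    J[φ] = ∫ 13 sqrt(1 + sin^2(θ) (dφ/dθ)^2) dθ.
So L = 13 sqrt(1 + sin^2(θ) φ'^2). Compute
    ∂L/∂φ = 0  (L has no explicit φ dependence),
    ∂L/∂φ' = 13 sin^2(θ) φ' / sqrt(1 + sin^2(θ) φ'^2).
For the candidate φ(θ) = c (constant), φ' = 0, so ∂L/∂φ' evaluated along the candidate vanishes, and ∂L/∂φ is identically zero. Hence
    d/dθ(∂L/∂φ') − ∂L/∂φ = 0
is satisfied. Therefore meridians φ = const are extremals of arc length — they are geodesics on the sphere.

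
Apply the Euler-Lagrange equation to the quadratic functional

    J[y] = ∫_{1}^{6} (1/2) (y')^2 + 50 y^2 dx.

The Lagrangian is L = (1/2) (y')^2 + 50 y^2.
Compute ∂L/∂y = 100y, ∂L/∂y' = y'.
The Euler-Lagrange equation d/dx(∂L/∂y') − ∂L/∂y = 0 reduces to
    y'' − 100 y = 0.
Its general solution is
    y(x) = A e^(10x) + B e^(−10x),
with A, B fixed by the endpoint conditions.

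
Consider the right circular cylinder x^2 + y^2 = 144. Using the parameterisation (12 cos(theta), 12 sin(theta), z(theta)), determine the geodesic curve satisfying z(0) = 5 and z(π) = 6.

Parameterise the cylinder of radius R = 12 as
    r(θ) = (12 cos θ, 12 sin θ, z(θ)).
The arc-length element is
    ds = sqrt(144 + (dz/dθ)^2) dθ,
so the Lagrangian is L = sqrt(144 + z'^2).
L depends on z' only, not on z or θ, so ∂L/∂z = 0 and
    ∂L/∂z' = z' / sqrt(144 + z'^2).
The Euler-Lagrange equation gives
    d/dθ( z' / sqrt(144 + z'^2) ) = 0,
so z' is constant. Integrating once:
    z(θ) = a θ + b,
a helix on the cylinder (a straight line when the cylinder is unrolled). The constants a, b are determined by the endpoint conditions.
With endpoint conditions z(0) = 5 and z(π) = 6: from z(0) = b we get b = 5, and a·π + 5 = 6 gives a = 1/π, so
    z(θ) = (1/π) θ + 5.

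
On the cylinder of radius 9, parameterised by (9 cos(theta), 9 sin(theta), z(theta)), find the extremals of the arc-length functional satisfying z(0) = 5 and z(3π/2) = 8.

Parameterise the cylinder of radius R = 9 as
    r(θ) = (9 cos θ, 9 sin θ, z(θ)).
The arc-length element is
    ds = sqrt(81 + (dz/dθ)^2) dθ,
so the Lagrangian is L = sqrt(81 + z'^2).
L depends on z' only, not on z or θ, so ∂L/∂z = 0 and
    ∂L/∂z' = z' / sqrt(81 + z'^2).
The Euler-Lagrange equation gives
    d/dθ( z' / sqrt(81 + z'^2) ) = 0,
so z' is constant. Integrating once:
    z(θ) = a θ + b,
a helix on the cylinder (a straight line when the cylinder is unrolled). The constants a, b are determined by the endpoint conditions.
With endpoint conditions z(0) = 5 and z(3π/2) = 8: from z(0) = b we get b = 5, and a·3π/2 + 5 = 8 gives a = 2/π, so
    z(θ) = (2/π) θ + 5.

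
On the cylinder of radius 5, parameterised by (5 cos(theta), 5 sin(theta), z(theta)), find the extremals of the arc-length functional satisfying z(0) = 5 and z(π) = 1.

Parameterise the cylinder of radius R = 5 as
    r(θ) = (5 cos θ, 5 sin θ, z(θ)).
The arc-length element is
    ds = sqrt(25 + (dz/dθ)^2) dθ,
so the Lagrangian is L = sqrt(25 + z'^2).
L depends on z' only, not on z or θ, so ∂L/∂z = 0 and
    ∂L/∂z' = z' / sqrt(25 + z'^2).
The Euler-Lagrange equation gives
    d/dθ( z' / sqrt(25 + z'^2) ) = 0,
so z' is constant. Integrating once:
    z(θ) = a θ + b,
a helix on the cylinder (a straight line when the cylinder is unrolled). The constants a, b are determined by the endpoint conditions.
With endpoint conditions z(0) = 5 and z(π) = 1: from z(0) = b we get b = 5, and a·π + 5 = 1 gives a = -4/π, so
    z(θ) = (-4/π) θ + 5.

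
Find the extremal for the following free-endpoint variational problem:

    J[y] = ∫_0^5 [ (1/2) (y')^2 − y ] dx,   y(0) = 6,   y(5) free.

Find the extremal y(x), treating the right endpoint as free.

The Lagrangian L = (1/2) (y')^2 − y gives
    ∂L/∂y = −1,   ∂L/∂y' = y'.
Euler-Lagrange: d/dx(y') − (−1) = 0, i.e. y'' + 1 = 0, so
    y(x) = −(1/2) x^2 + C1 x + C2.
Fixed left endpoint y(0) = 6 ⇒ C2 = 6.
The right endpoint x = 5 is free, so the natural (transversality) condition is ∂L/∂y' |_{x=5} = 0, i.e. y'(5) = 0.
Compute y'(x) = −1 x + C1, so y'(5) = −5 + C1 = 0 ⇒ C1 = 5.
Therefore the extremal is
    y(x) = −x^2/2 + 5 x + 6.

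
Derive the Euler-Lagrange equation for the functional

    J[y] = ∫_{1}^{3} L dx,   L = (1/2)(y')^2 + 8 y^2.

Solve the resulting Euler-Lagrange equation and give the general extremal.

The Lagrangian is L = (1/2)(y')^2 + 8 y^2.
∂L/∂y = 16y.
∂L/∂y' = y'.
The Euler-Lagrange equation d/dx(∂L/∂y') − ∂L/∂y = 0 becomes:
    y'' - 16 y = 0
General solution: y(x) = A e^(4x) + B e^(-4x), where A and B are arbitrary constants fixed by the endpoint conditions.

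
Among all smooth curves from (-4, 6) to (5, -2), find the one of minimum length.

Arc-length functional: J[y] = ∫ sqrt(1 + (y')^2) dx.
Lagrangian L = sqrt(1 + (y')^2) has no explicit y dependence, so ∂L/∂y = 0 and the Euler-Lagrange equation gives
    d/dx( y' / sqrt(1 + (y')^2) ) = 0  ⇒  y' / sqrt(1 + (y')^2) = const.
Hence y' is constant, so y(x) is affine.
Fitting the endpoints (-4, 6) and (5, -2):
    slope m = ((-2) − 6) / (5 − (-4)) = -8/9,
    intercept c = 6 − m·(-4) = 22/9.
Extremal: y(x) = (-8/9) x + 22/9.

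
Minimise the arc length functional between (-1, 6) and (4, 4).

Arc-length functional: J[y] = ∫ sqrt(1 + (y')^2) dx.
Lagrangian L = sqrt(1 + (y')^2) has no explicit y dependence, so ∂L/∂y = 0 and the Euler-Lagrange equation gives
    d/dx( y' / sqrt(1 + (y')^2) ) = 0  ⇒  y' / sqrt(1 + (y')^2) = const.
Hence y' is constant, so y(x) is affine.
Fitting the endpoints (-1, 6) and (4, 4):
    slope m = (4 − 6) / (4 − (-1)) = -2/5,
    intercept c = 6 − m·(-1) = 28/5.
Extremal: y(x) = (-2/5) x + 28/5.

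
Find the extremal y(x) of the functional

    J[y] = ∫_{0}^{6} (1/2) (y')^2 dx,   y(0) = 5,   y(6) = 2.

The Lagrangian is L = (1/2) (y')^2.
Compute ∂L/∂y = 0, ∂L/∂y' = y'.
The Euler-Lagrange equation d/dx(∂L/∂y') − ∂L/∂y = 0 reduces to
    y'' = 0.
Its general solution is
    y(x) = A x + B,
with A, B fixed by the endpoint conditions.
Applying the endpoint conditions y(0) = 5 and y(6) = 2: solve A·0 + B = 5 and A·6 + B = 2. Subtracting gives A(6 − 0) = 2 − 5, so A = -1/2, and B = 5 − A·0 = 5. Therefore
    y(x) = (-1/2) x + 5.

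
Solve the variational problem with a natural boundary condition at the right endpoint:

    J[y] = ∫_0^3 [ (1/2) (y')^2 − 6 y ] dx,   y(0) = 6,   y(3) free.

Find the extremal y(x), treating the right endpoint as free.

The Lagrangian L = (1/2) (y')^2 − 6 y gives
    ∂L/∂y = −6,   ∂L/∂y' = y'.
Euler-Lagrange: d/dx(y') − (−6) = 0, i.e. y'' + 6 = 0, so
    y(x) = −(6/2) x^2 + C1 x + C2.
Fixed left endpoint y(0) = 6 ⇒ C2 = 6.
The right endpoint x = 3 is free, so the natural (transversality) condition is ∂L/∂y' |_{x=3} = 0, i.e. y'(3) = 0.
Compute y'(x) = −6 x + C1, so y'(3) = −18 + C1 = 0 ⇒ C1 = 18.
Therefore the extremal is
    y(x) = −3 x^2 + 18 x + 6.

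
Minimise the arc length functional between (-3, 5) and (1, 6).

Arc-length functional: J[y] = ∫ sqrt(1 + (y')^2) dx.
Lagrangian L = sqrt(1 + (y')^2) has no explicit y dependence, so ∂L/∂y = 0 and the Euler-Lagrange equation gives
    d/dx( y' / sqrt(1 + (y')^2) ) = 0  ⇒  y' / sqrt(1 + (y')^2) = const.
Hence y' is constant, so y(x) is affine.
Fitting the endpoints (-3, 5) and (1, 6):
    slope m = (6 − 5) / (1 − (-3)) = 1/4,
    intercept c = 5 − m·(-3) = 23/4.
Extremal: y(x) = (1/4) x + 23/4.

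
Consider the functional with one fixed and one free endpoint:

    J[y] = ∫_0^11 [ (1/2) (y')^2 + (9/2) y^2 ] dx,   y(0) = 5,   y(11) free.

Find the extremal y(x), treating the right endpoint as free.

The Lagrangian L = (1/2) (y')^2 + (9/2) y^2 gives
    ∂L/∂y = 9 y,   ∂L/∂y' = y'.
Euler-Lagrange: y'' − 9 y = 0.
With k = 3, the general solution is
    y(x) = A cosh(3 x) + B sinh(3 x).
Fixed left endpoint y(0) = 5 ⇒ A = 5.
The right endpoint x = 11 is free, so the natural (transversality) condition is ∂L/∂y' |_{x=11} = 0, i.e. y'(11) = 0.
Compute y'(x) = A k sinh(k x) + B k cosh(k x), so
    y'(11) = A k sinh(k·11) + B k cosh(k·11) = 0
    ⇒ B = −A tanh(k·11) = − 5 tanh(3·11).
Therefore the extremal is
    y(x) = 5 cosh(3 x) − 5 tanh(3·11) sinh(3 x).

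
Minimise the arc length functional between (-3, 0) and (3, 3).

Arc-length functional: J[y] = ∫ sqrt(1 + (y')^2) dx.
Lagrangian L = sqrt(1 + (y')^2) has no explicit y dependence, so ∂L/∂y = 0 and the Euler-Lagrange equation gives
    d/dx( y' / sqrt(1 + (y')^2) ) = 0  ⇒  y' / sqrt(1 + (y')^2) = const.
Hence y' is constant, so y(x) is affine.
Fitting the endpoints (-3, 0) and (3, 3):
    slope m = (3 − 0) / (3 − (-3)) = 1/2,
    intercept c = 0 − m·(-3) = 3/2.
Extremal: y(x) = (1/2) x + 3/2.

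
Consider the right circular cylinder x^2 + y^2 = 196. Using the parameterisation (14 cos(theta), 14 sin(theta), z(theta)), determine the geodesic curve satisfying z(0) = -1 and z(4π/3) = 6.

Parameterise the cylinder of radius R = 14 as
    r(θ) = (14 cos θ, 14 sin θ, z(θ)).
The arc-length element is
    ds = sqrt(196 + (dz/dθ)^2) dθ,
so the Lagrangian is L = sqrt(196 + z'^2).
L depends on z' only, not on z or θ, so ∂L/∂z = 0 and
    ∂L/∂z' = z' / sqrt(196 + z'^2).
The Euler-Lagrange equation gives
    d/dθ( z' / sqrt(196 + z'^2) ) = 0,
so z' is constant. Integrating once:
    z(θ) = a θ + b,
a helix on the cylinder (a straight line when the cylinder is unrolled). The constants a, b are determined by the endpoint conditions.
With endpoint conditions z(0) = -1 and z(4π/3) = 6: from z(0) = b we get b = -1, and a·4π/3 + -1 = 6 gives a = 21/(4π), so
    z(θ) = (21/(4π)) θ − 1.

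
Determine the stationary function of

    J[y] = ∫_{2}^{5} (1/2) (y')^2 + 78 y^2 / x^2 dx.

The Lagrangian is L = (1/2) (y')^2 + 78 y^2 / x^2.
Compute ∂L/∂y = 156y/x^2, ∂L/∂y' = y'.
The Euler-Lagrange equation d/dx(∂L/∂y') − ∂L/∂y = 0 reduces to
    y'' − 156/x^2 · y = 0  (x > 0).
Its general solution is
    y(x) = A x^13 + B x^(-12),
with A, B fixed by the endpoint conditions.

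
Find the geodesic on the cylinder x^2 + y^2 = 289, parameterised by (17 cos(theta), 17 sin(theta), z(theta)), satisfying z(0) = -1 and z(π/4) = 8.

Parameterise the cylinder of radius R = 17 as
    r(θ) = (17 cos θ, 17 sin θ, z(θ)).
The arc-length element is
    ds = sqrt(289 + (dz/dθ)^2) dθ,
so the Lagrangian is L = sqrt(289 + z'^2).
L depends on z' only, not on z or θ, so ∂L/∂z = 0 and
    ∂L/∂z' = z' / sqrt(289 + z'^2).
The Euler-Lagrange equation gives
    d/dθ( z' / sqrt(289 + z'^2) ) = 0,
so z' is constant. Integrating once:
    z(θ) = a θ + b,
a helix on the cylinder (a straight line when the cylinder is unrolled). The constants a, b are determined by the endpoint conditions.
With endpoint conditions z(0) = -1 and z(π/4) = 8: from z(0) = b we get b = -1, and a·π/4 + -1 = 8 gives a = 36/π, so
    z(θ) = (36/π) θ − 1.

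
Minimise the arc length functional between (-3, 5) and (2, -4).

Arc-length functional: J[y] = ∫ sqrt(1 + (y')^2) dx.
Lagrangian L = sqrt(1 + (y')^2) has no explicit y dependence, so ∂L/∂y = 0 and the Euler-Lagrange equation gives
    d/dx( y' / sqrt(1 + (y')^2) ) = 0  ⇒  y' / sqrt(1 + (y')^2) = const.
Hence y' is constant, so y(x) is affine.
Fitting the endpoints (-3, 5) and (2, -4):
    slope m = ((-4) − 5) / (2 − (-3)) = -9/5,
    intercept c = 5 − m·(-3) = -2/5.
Extremal: y(x) = (-9/5) x - 2/5.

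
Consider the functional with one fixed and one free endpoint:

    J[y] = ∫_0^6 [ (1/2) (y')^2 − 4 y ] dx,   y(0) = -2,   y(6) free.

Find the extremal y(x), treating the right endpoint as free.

The Lagrangian L = (1/2) (y')^2 − 4 y gives
    ∂L/∂y = −4,   ∂L/∂y' = y'.
Euler-Lagrange: d/dx(y') − (−4) = 0, i.e. y'' + 4 = 0, so
    y(x) = −(4/2) x^2 + C1 x + C2.
Fixed left endpoint y(0) = -2 ⇒ C2 = -2.
The right endpoint x = 6 is free, so the natural (transversality) condition is ∂L/∂y' |_{x=6} = 0, i.e. y'(6) = 0.
Compute y'(x) = −4 x + C1, so y'(6) = −24 + C1 = 0 ⇒ C1 = 24.
Therefore the extremal is
    y(x) = −2 x^2 + 24 x − 2.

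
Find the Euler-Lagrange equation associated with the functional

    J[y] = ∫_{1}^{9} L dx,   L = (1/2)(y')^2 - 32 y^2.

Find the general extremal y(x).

The Lagrangian is L = (1/2)(y')^2 - 32 y^2.
∂L/∂y = -64y.
∂L/∂y' = y'.
The Euler-Lagrange equation d/dx(∂L/∂y') − ∂L/∂y = 0 becomes:
    y'' + 64 y = 0
General solution: y(x) = A sin(8x) + B cos(8x), where A and B are arbitrary constants fixed by the endpoint conditions.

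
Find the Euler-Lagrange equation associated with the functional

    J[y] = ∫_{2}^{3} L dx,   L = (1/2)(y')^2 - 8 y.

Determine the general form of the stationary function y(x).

The Lagrangian is L = (1/2)(y')^2 - 8 y.
∂L/∂y = -8.
∂L/∂y' = y'.
The Euler-Lagrange equation d/dx(∂L/∂y') − ∂L/∂y = 0 becomes:
    y'' + 8 = 0
General solution: y(x) = -4 x^2 + A x + B, where A and B are arbitrary constants fixed by the endpoint conditions.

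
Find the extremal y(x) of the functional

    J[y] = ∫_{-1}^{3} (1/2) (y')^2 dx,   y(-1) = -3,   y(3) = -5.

The Lagrangian is L = (1/2) (y')^2.
Compute ∂L/∂y = 0, ∂L/∂y' = y'.
The Euler-Lagrange equation d/dx(∂L/∂y') − ∂L/∂y = 0 reduces to
    y'' = 0.
Its general solution is
    y(x) = A x + B,
with A, B fixed by the endpoint conditions.
Applying the endpoint conditions y(-1) = -3 and y(3) = -5: solve A·-1 + B = -3 and A·3 + B = -5. Subtracting gives A(3 − -1) = -5 − -3, so A = -1/2, and B = -3 − A·-1 = -7/2. Therefore
    y(x) = (-1/2) x - 7/2.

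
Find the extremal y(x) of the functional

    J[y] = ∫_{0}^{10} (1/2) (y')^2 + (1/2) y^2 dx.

The Lagrangian is L = (1/2) (y')^2 + (1/2) y^2.
Compute ∂L/∂y = y, ∂L/∂y' = y'.
The Euler-Lagrange equation d/dx(∂L/∂y') − ∂L/∂y = 0 reduces to
    y'' − y = 0.
Its general solution is
    y(x) = A e^x + B e^(−x),
with A, B fixed by the endpoint conditions.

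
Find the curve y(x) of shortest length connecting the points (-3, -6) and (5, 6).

Arc-length functional: J[y] = ∫ sqrt(1 + (y')^2) dx.
Lagrangian L = sqrt(1 + (y')^2) has no explicit y dependence, so ∂L/∂y = 0 and the Euler-Lagrange equation gives
    d/dx( y' / sqrt(1 + (y')^2) ) = 0  ⇒  y' / sqrt(1 + (y')^2) = const.
Hence y' is constant, so y(x) is affine.
Fitting the endpoints (-3, -6) and (5, 6):
    slope m = (6 − (-6)) / (5 − (-3)) = 3/2,
    intercept c = (-6) − m·(-3) = -3/2.
Extremal: y(x) = (3/2) x - 3/2.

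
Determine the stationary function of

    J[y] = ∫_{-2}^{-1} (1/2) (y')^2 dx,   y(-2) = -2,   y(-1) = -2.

The Lagrangian is L = (1/2) (y')^2.
Compute ∂L/∂y = 0, ∂L/∂y' = y'.
The Euler-Lagrange equation d/dx(∂L/∂y') − ∂L/∂y = 0 reduces to
    y'' = 0.
Its general solution is
    y(x) = A x + B,
with A, B fixed by the endpoint conditions.
Applying the endpoint conditions y(-2) = -2 and y(-1) = -2: solve A·-2 + B = -2 and A·-1 + B = -2. Subtracting gives A(-1 − -2) = -2 − -2, so A = 0, and B = -2 − A·-2 = -2. Therefore
    y(x) = -2.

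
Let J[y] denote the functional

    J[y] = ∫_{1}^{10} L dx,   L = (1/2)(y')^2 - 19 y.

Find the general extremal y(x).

The Lagrangian is L = (1/2)(y')^2 - 19 y.
∂L/∂y = -19.
∂L/∂y' = y'.
The Euler-Lagrange equation d/dx(∂L/∂y') − ∂L/∂y = 0 becomes:
    y'' + 19 = 0
General solution: y(x) = -(19/2) x^2 + A x + B, where A and B are arbitrary constants fixed by the endpoint conditions.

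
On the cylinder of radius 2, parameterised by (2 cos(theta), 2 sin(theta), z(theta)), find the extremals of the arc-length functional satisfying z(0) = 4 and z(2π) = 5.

Parameterise the cylinder of radius R = 2 as
    r(θ) = (2 cos θ, 2 sin θ, z(θ)).
The arc-length element is
    ds = sqrt(4 + (dz/dθ)^2) dθ,
so the Lagrangian is L = sqrt(4 + z'^2).
L depends on z' only, not on z or θ, so ∂L/∂z = 0 and
    ∂L/∂z' = z' / sqrt(4 + z'^2).
The Euler-Lagrange equation gives
    d/dθ( z' / sqrt(4 + z'^2) ) = 0,
so z' is constant. Integrating once:
    z(θ) = a θ + b,
a helix on the cylinder (a straight line when the cylinder is unrolled). The constants a, b are determined by the endpoint conditions.
With endpoint conditions z(0) = 4 and z(2π) = 5: from z(0) = b we get b = 4, and a·2π + 4 = 5 gives a = 1/(2π), so
    z(θ) = (1/(2π)) θ + 4.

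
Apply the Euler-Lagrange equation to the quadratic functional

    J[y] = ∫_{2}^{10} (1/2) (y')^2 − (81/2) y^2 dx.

The Lagrangian is L = (1/2) (y')^2 − (81/2) y^2.
Compute ∂L/∂y = -81y, ∂L/∂y' = y'.
The Euler-Lagrange equation d/dx(∂L/∂y') − ∂L/∂y = 0 reduces to
    y'' + 81 y = 0.
Its general solution is
    y(x) = A sin(9x) + B cos(9x),
with A, B fixed by the endpoint conditions.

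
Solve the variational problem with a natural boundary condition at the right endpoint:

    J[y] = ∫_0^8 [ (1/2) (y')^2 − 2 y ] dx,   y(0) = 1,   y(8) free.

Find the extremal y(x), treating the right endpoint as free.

The Lagrangian L = (1/2) (y')^2 − 2 y gives
    ∂L/∂y = −2,   ∂L/∂y' = y'.
Euler-Lagrange: d/dx(y') − (−2) = 0, i.e. y'' + 2 = 0, so
    y(x) = −(2/2) x^2 + C1 x + C2.
Fixed left endpoint y(0) = 1 ⇒ C2 = 1.
The right endpoint x = 8 is free, so the natural (transversality) condition is ∂L/∂y' |_{x=8} = 0, i.e. y'(8) = 0.
Compute y'(x) = −2 x + C1, so y'(8) = −16 + C1 = 0 ⇒ C1 = 16.
Therefore the extremal is
    y(x) = −x^2 + 16 x + 1.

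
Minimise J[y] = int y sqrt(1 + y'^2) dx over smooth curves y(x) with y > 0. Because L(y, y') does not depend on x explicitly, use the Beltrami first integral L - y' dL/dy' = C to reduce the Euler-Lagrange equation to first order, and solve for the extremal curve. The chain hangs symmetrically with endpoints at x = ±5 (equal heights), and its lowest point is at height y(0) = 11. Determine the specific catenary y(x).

The Lagrangian L(y, y') = y sqrt(1 + y'^2) has no explicit x dependence, so the Beltrami identity applies:
    L − y' ∂L/∂y' = C.
Compute ∂L/∂y' = y · y' / sqrt(1 + y'^2). Then
    L − y' ∂L/∂y'
    = y sqrt(1 + y'^2) − y · y'^2 / sqrt(1 + y'^2)
    = y (1 + y'^2 − y'^2) / sqrt(1 + y'^2)
    = y / sqrt(1 + y'^2) = C.
Squaring gives y^2 = C^2 (1 + y'^2), i.e.
    y'^2 = y^2 / C^2 − 1.
Separating variables,
    dy / sqrt(y^2 − C^2) = dx / C,
and integrating gives arccosh(y / C) = (x − a)/C, so
    y(x) = C cosh((x − a)/C),
the catenary. The constants C and a are fixed by the two endpoint conditions (and, for the hanging-chain problem, the length constraint selects C).
Now fit the given data. The endpoints x = ±5 are symmetric at equal height, so the catenary is even about its minimum: a = 0 and y(x) = C cosh(x/C). The lowest point is y(0) = C cosh(0) = C, and we are told y(0) = 11, so C = 11. Therefore
    y(x) = 11 cosh(x/11),
and at the endpoints
    y(±5) = 11 cosh(5/11).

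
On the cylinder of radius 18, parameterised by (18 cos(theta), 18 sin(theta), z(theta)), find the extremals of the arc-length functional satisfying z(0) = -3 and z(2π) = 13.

Parameterise the cylinder of radius R = 18 as
    r(θ) = (18 cos θ, 18 sin θ, z(θ)).
The arc-length element is
    ds = sqrt(324 + (dz/dθ)^2) dθ,
so the Lagrangian is L = sqrt(324 + z'^2).
L depends on z' only, not on z or θ, so ∂L/∂z = 0 and
    ∂L/∂z' = z' / sqrt(324 + z'^2).
The Euler-Lagrange equation gives
    d/dθ( z' / sqrt(324 + z'^2) ) = 0,
so z' is constant. Integrating once:
    z(θ) = a θ + b,
a helix on the cylinder (a straight line when the cylinder is unrolled). The constants a, b are determined by the endpoint conditions.
With endpoint conditions z(0) = -3 and z(2π) = 13: from z(0) = b we get b = -3, and a·2π + -3 = 13 gives a = 8/π, so
    z(θ) = (8/π) θ − 3.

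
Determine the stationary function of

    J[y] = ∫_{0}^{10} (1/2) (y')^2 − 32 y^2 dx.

The Lagrangian is L = (1/2) (y')^2 − 32 y^2.
Compute ∂L/∂y = -64y, ∂L/∂y' = y'.
The Euler-Lagrange equation d/dx(∂L/∂y') − ∂L/∂y = 0 reduces to
    y'' + 64 y = 0.
Its general solution is
    y(x) = A sin(8x) + B cos(8x),
with A, B fixed by the endpoint conditions.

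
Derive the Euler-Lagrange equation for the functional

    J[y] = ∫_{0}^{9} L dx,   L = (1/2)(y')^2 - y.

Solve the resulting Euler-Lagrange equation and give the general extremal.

The Lagrangian is L = (1/2)(y')^2 - y.
∂L/∂y = -1.
∂L/∂y' = y'.
The Euler-Lagrange equation d/dx(∂L/∂y') − ∂L/∂y = 0 becomes:
    y'' + 1 = 0
General solution: y(x) = -x^2/2 + A x + B, where A and B are arbitrary constants fixed by the endpoint conditions.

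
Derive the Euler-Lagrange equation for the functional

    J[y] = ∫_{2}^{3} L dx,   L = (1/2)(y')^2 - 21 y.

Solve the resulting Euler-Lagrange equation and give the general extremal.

The Lagrangian is L = (1/2)(y')^2 - 21 y.
∂L/∂y = -21.
∂L/∂y' = y'.
The Euler-Lagrange equation d/dx(∂L/∂y') − ∂L/∂y = 0 becomes:
    y'' + 21 = 0
General solution: y(x) = -(21/2) x^2 + A x + B, where A and B are arbitrary constants fixed by the endpoint conditions.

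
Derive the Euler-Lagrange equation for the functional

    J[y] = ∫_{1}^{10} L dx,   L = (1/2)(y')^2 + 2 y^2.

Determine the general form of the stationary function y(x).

The Lagrangian is L = (1/2)(y')^2 + 2 y^2.
∂L/∂y = 4y.
∂L/∂y' = y'.
The Euler-Lagrange equation d/dx(∂L/∂y') − ∂L/∂y = 0 becomes:
    y'' - 4 y = 0
General solution: y(x) = A e^(2x) + B e^(-2x), where A and B are arbitrary constants fixed by the endpoint conditions.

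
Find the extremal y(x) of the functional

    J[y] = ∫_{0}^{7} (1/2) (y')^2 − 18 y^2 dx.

The Lagrangian is L = (1/2) (y')^2 − 18 y^2.
Compute ∂L/∂y = -36y, ∂L/∂y' = y'.
The Euler-Lagrange equation d/dx(∂L/∂y') − ∂L/∂y = 0 reduces to
    y'' + 36 y = 0.
Its general solution is
    y(x) = A sin(6x) + B cos(6x),
with A, B fixed by the endpoint conditions.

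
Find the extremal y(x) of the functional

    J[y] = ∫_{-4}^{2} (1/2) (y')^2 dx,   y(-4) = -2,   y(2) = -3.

The Lagrangian is L = (1/2) (y')^2.
Compute ∂L/∂y = 0, ∂L/∂y' = y'.
The Euler-Lagrange equation d/dx(∂L/∂y') − ∂L/∂y = 0 reduces to
    y'' = 0.
Its general solution is
    y(x) = A x + B,
with A, B fixed by the endpoint conditions.
Applying the endpoint conditions y(-4) = -2 and y(2) = -3: solve A·-4 + B = -2 and A·2 + B = -3. Subtracting gives A(2 − -4) = -3 − -2, so A = -1/6, and B = -2 − A·-4 = -8/3. Therefore
    y(x) = (-1/6) x - 8/3.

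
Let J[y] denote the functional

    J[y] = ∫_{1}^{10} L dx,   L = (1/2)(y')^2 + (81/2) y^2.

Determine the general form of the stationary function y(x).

The Lagrangian is L = (1/2)(y')^2 + (81/2) y^2.
∂L/∂y = 81y.
∂L/∂y' = y'.
The Euler-Lagrange equation d/dx(∂L/∂y') − ∂L/∂y = 0 becomes:
    y'' - 81 y = 0
General solution: y(x) = A e^(9x) + B e^(-9x), where A and B are arbitrary constants fixed by the endpoint conditions.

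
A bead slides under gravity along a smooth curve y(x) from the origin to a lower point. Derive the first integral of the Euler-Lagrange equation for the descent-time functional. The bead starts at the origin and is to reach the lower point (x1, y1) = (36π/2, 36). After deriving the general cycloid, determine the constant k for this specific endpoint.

The Lagrangian L = sqrt((1 + y'^2) / y) has no explicit x dependence, so the Beltrami identity applies:
    L − y' ∂L/∂y' = C.
Compute ∂L/∂y' = y' / sqrt(y (1 + y'^2)).
Substitute:
    sqrt((1 + y'^2)/y) − y'·y' / sqrt(y (1 + y'^2))
    = (1 + y'^2) / sqrt(y (1 + y'^2)) − y'^2 / sqrt(y (1 + y'^2))
    = 1 / sqrt(y (1 + y'^2)) = C.
Squaring and rearranging gives the first integral
    y (1 + y'^2) = 1/C^2 =: k   (constant).
Solving this first-order ODE by the substitution
    y = (k/2)(1 − cos θ)
yields the cycloid parameterisation
    x(θ) = (k/2)(θ − sin θ),   y(θ) = (k/2)(1 − cos θ).
The constant k is fixed by the endpoint condition.
Now fit the given lower endpoint (x1, y1) = (36π/2, 36). At the bottom of the first arch (θ = π), the parametric equations give
    y(π) = (k/2)(1 − cos π) = k,
    x(π) = (k/2)(π − sin π) = kπ/2.
Matching y(π) = 36 gives k = 36, consistent with x(π) = 36π/2. Therefore the specific cycloid is
    x(θ) = (36/2)(θ − sin θ),   y(θ) = (36/2)(1 − cos θ).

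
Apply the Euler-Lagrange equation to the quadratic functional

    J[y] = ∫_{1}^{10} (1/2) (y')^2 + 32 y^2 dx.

The Lagrangian is L = (1/2) (y')^2 + 32 y^2.
Compute ∂L/∂y = 64y, ∂L/∂y' = y'.
The Euler-Lagrange equation d/dx(∂L/∂y') − ∂L/∂y = 0 reduces to
    y'' − 64 y = 0.
Its general solution is
    y(x) = A e^(8x) + B e^(−8x),
with A, B fixed by the endpoint conditions.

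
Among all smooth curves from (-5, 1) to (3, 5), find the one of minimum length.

Arc-length functional: J[y] = ∫ sqrt(1 + (y')^2) dx.
Lagrangian L = sqrt(1 + (y')^2) has no explicit y dependence, so ∂L/∂y = 0 and the Euler-Lagrange equation gives
    d/dx( y' / sqrt(1 + (y')^2) ) = 0  ⇒  y' / sqrt(1 + (y')^2) = const.
Hence y' is constant, so y(x) is affine.
Fitting the endpoints (-5, 1) and (3, 5):
    slope m = (5 − 1) / (3 − (-5)) = 1/2,
    intercept c = 1 − m·(-5) = 7/2.
Extremal: y(x) = (1/2) x + 7/2.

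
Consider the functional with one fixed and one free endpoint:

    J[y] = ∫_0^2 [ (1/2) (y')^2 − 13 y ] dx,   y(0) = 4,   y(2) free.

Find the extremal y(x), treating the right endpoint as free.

The Lagrangian L = (1/2) (y')^2 − 13 y gives
    ∂L/∂y = −13,   ∂L/∂y' = y'.
Euler-Lagrange: d/dx(y') − (−13) = 0, i.e. y'' + 13 = 0, so
    y(x) = −(13/2) x^2 + C1 x + C2.
Fixed left endpoint y(0) = 4 ⇒ C2 = 4.
The right endpoint x = 2 is free, so the natural (transversality) condition is ∂L/∂y' |_{x=2} = 0, i.e. y'(2) = 0.
Compute y'(x) = −13 x + C1, so y'(2) = −26 + C1 = 0 ⇒ C1 = 26.
Therefore the extremal is
    y(x) = −(13/2) x^2 + 26 x + 4.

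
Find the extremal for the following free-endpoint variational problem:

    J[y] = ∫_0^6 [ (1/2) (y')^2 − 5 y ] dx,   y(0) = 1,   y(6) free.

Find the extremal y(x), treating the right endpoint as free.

The Lagrangian L = (1/2) (y')^2 − 5 y gives
    ∂L/∂y = −5,   ∂L/∂y' = y'.
Euler-Lagrange: d/dx(y') − (−5) = 0, i.e. y'' + 5 = 0, so
    y(x) = −(5/2) x^2 + C1 x + C2.
Fixed left endpoint y(0) = 1 ⇒ C2 = 1.
The right endpoint x = 6 is free, so the natural (transversality) condition is ∂L/∂y' |_{x=6} = 0, i.e. y'(6) = 0.
Compute y'(x) = −5 x + C1, so y'(6) = −30 + C1 = 0 ⇒ C1 = 30.
Therefore the extremal is
    y(x) = −(5/2) x^2 + 30 x + 1.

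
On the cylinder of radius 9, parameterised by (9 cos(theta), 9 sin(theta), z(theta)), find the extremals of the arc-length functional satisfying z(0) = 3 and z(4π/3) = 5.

Parameterise the cylinder of radius R = 9 as
    r(θ) = (9 cos θ, 9 sin θ, z(θ)).
The arc-length element is
    ds = sqrt(81 + (dz/dθ)^2) dθ,
so the Lagrangian is L = sqrt(81 + z'^2).
L depends on z' only, not on z or θ, so ∂L/∂z = 0 and
    ∂L/∂z' = z' / sqrt(81 + z'^2).
The Euler-Lagrange equation gives
    d/dθ( z' / sqrt(81 + z'^2) ) = 0,
so z' is constant. Integrating once:
    z(θ) = a θ + b,
a helix on the cylinder (a straight line when the cylinder is unrolled). The constants a, b are determined by the endpoint conditions.
With endpoint conditions z(0) = 3 and z(4π/3) = 5: from z(0) = b we get b = 3, and a·4π/3 + 3 = 5 gives a = 3/(2π), so
    z(θ) = (3/(2π)) θ + 3.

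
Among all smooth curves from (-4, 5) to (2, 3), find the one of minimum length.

Arc-length functional: J[y] = ∫ sqrt(1 + (y')^2) dx.
Lagrangian L = sqrt(1 + (y')^2) has no explicit y dependence, so ∂L/∂y = 0 and the Euler-Lagrange equation gives
    d/dx( y' / sqrt(1 + (y')^2) ) = 0  ⇒  y' / sqrt(1 + (y')^2) = const.
Hence y' is constant, so y(x) is affine.
Fitting the endpoints (-4, 5) and (2, 3):
    slope m = (3 − 5) / (2 − (-4)) = -1/3,
    intercept c = 5 − m·(-4) = 11/3.
Extremal: y(x) = (-1/3) x + 11/3.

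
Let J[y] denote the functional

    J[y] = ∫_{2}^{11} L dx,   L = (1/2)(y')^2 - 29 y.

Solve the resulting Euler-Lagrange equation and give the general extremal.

The Lagrangian is L = (1/2)(y')^2 - 29 y.
∂L/∂y = -29.
∂L/∂y' = y'.
The Euler-Lagrange equation d/dx(∂L/∂y') − ∂L/∂y = 0 becomes:
    y'' + 29 = 0
General solution: y(x) = -(29/2) x^2 + A x + B, where A and B are arbitrary constants fixed by the endpoint conditions.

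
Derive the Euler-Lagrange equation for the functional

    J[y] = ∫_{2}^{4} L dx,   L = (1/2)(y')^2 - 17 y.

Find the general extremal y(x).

The Lagrangian is L = (1/2)(y')^2 - 17 y.
∂L/∂y = -17.
∂L/∂y' = y'.
The Euler-Lagrange equation d/dx(∂L/∂y') − ∂L/∂y = 0 becomes:
    y'' + 17 = 0
General solution: y(x) = -(17/2) x^2 + A x + B, where A and B are arbitrary constants fixed by the endpoint conditions.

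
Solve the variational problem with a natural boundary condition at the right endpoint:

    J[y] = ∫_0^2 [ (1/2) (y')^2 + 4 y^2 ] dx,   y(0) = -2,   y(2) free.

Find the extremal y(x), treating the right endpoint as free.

The Lagrangian L = (1/2) (y')^2 + 4 y^2 gives
    ∂L/∂y = 8 y,   ∂L/∂y' = y'.
Euler-Lagrange: y'' − 8 y = 0.
With k = sqrt(8), the general solution is
    y(x) = A cosh(sqrt(8) x) + B sinh(sqrt(8) x).
Fixed left endpoint y(0) = -2 ⇒ A = -2.
The right endpoint x = 2 is free, so the natural (transversality) condition is ∂L/∂y' |_{x=2} = 0, i.e. y'(2) = 0.
Compute y'(x) = A k sinh(k x) + B k cosh(k x), so
    y'(2) = A k sinh(k·2) + B k cosh(k·2) = 0
    ⇒ B = −A tanh(k·2) = 2 tanh(sqrt(8)·2).
Therefore the extremal is
    y(x) = −2 cosh(sqrt(8) x) + 2 tanh(sqrt(8)·2) sinh(sqrt(8) x).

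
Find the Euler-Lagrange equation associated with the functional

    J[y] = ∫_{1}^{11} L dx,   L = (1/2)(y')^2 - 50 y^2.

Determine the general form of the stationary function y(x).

The Lagrangian is L = (1/2)(y')^2 - 50 y^2.
∂L/∂y = -100y.
∂L/∂y' = y'.
The Euler-Lagrange equation d/dx(∂L/∂y') − ∂L/∂y = 0 becomes:
    y'' + 100 y = 0
General solution: y(x) = A sin(10x) + B cos(10x), where A and B are arbitrary constants fixed by the endpoint conditions.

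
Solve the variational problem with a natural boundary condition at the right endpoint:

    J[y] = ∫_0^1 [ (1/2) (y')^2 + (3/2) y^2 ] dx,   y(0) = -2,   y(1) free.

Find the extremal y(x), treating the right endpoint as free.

The Lagrangian L = (1/2) (y')^2 + (3/2) y^2 gives
    ∂L/∂y = 3 y,   ∂L/∂y' = y'.
Euler-Lagrange: y'' − 3 y = 0.
With k = sqrt(3), the general solution is
    y(x) = A cosh(sqrt(3) x) + B sinh(sqrt(3) x).
Fixed left endpoint y(0) = -2 ⇒ A = -2.
The right endpoint x = 1 is free, so the natural (transversality) condition is ∂L/∂y' |_{x=1} = 0, i.e. y'(1) = 0.
Compute y'(x) = A k sinh(k x) + B k cosh(k x), so
    y'(1) = A k sinh(k·1) + B k cosh(k·1) = 0
    ⇒ B = −A tanh(k·1) = 2 tanh(sqrt(3)·1).
Therefore the extremal is
    y(x) = −2 cosh(sqrt(3) x) + 2 tanh(sqrt(3)·1) sinh(sqrt(3) x).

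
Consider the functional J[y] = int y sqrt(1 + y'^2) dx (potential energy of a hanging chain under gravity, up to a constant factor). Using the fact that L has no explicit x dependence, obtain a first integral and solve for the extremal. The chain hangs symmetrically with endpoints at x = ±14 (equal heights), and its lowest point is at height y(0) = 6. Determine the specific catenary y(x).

The Lagrangian L(y, y') = y sqrt(1 + y'^2) has no explicit x dependence, so the Beltrami identity applies:
    L − y' ∂L/∂y' = C.
Compute ∂L/∂y' = y · y' / sqrt(1 + y'^2). Then
    L − y' ∂L/∂y'
    = y sqrt(1 + y'^2) − y · y'^2 / sqrt(1 + y'^2)
    = y (1 + y'^2 − y'^2) / sqrt(1 + y'^2)
    = y / sqrt(1 + y'^2) = C.
Squaring gives y^2 = C^2 (1 + y'^2), i.e.
    y'^2 = y^2 / C^2 − 1.
Separating variables,
    dy / sqrt(y^2 − C^2) = dx / C,
and integrating gives arccosh(y / C) = (x − a)/C, so
    y(x) = C cosh((x − a)/C),
the catenary. The constants C and a are fixed by the two endpoint conditions (and, for the hanging-chain problem, the length constraint selects C).
Now fit the given data. The endpoints x = ±14 are symmetric at equal height, so the catenary is even about its minimum: a = 0 and y(x) = C cosh(x/C). The lowest point is y(0) = C cosh(0) = C, and we are told y(0) = 6, so C = 6. Therefore
    y(x) = 6 cosh(x/6),
and at the endpoints
    y(±14) = 6 cosh(14/6).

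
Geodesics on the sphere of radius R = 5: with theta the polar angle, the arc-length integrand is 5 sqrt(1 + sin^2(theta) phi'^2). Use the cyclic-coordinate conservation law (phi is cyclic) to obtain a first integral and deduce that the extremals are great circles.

On the sphere of radius R = 5 with spherical coordinates (θ, φ), the induced metric is
    ds^2 = 25(dθ^2 + sin^2(θ) dφ^2).
Parameterise by θ; the arc-length functional is
    J[φ] = ∫ 5 sqrt(1 + sin^2(θ) (dφ/dθ)^2) dθ,
so L = 5 sqrt(1 + sin^2(θ) φ'^2). Compute
    ∂L/∂φ = 0  (L has no explicit φ dependence),
    ∂L/∂φ' = 5 sin^2(θ) φ' / sqrt(1 + sin^2(θ) φ'^2).
Since ∂L/∂φ = 0, the Euler-Lagrange equation
    d/dθ(∂L/∂φ') − ∂L/∂φ = 0
reduces to d/dθ(∂L/∂φ') = 0, i.e. the momentum conjugate to φ is conserved:
    5 sin^2(θ) φ' / sqrt(1 + sin^2(θ) φ'^2) = C.
The overall factor of 5 is constant, so dividing through gives Clairaut's relation sin^2(θ) φ' / sqrt(1 + sin^2(θ) φ'^2) = C' (with C' = C/5). Solving for φ' and integrating gives the great-circle family
    cot(θ) = A cos(φ − φ_0),
i.e. the intersection of the sphere with a plane through the origin. The two constants A and φ_0 (equivalently C and one phase) are fixed by the two endpoint conditions.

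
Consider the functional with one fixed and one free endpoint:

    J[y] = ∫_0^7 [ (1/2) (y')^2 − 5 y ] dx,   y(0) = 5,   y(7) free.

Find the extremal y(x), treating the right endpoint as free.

The Lagrangian L = (1/2) (y')^2 − 5 y gives
    ∂L/∂y = −5,   ∂L/∂y' = y'.
Euler-Lagrange: d/dx(y') − (−5) = 0, i.e. y'' + 5 = 0, so
    y(x) = −(5/2) x^2 + C1 x + C2.
Fixed left endpoint y(0) = 5 ⇒ C2 = 5.
The right endpoint x = 7 is free, so the natural (transversality) condition is ∂L/∂y' |_{x=7} = 0, i.e. y'(7) = 0.
Compute y'(x) = −5 x + C1, so y'(7) = −35 + C1 = 0 ⇒ C1 = 35.
Therefore the extremal is
    y(x) = −(5/2) x^2 + 35 x + 5.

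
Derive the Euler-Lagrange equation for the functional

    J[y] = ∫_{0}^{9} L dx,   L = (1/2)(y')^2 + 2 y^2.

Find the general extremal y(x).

The Lagrangian is L = (1/2)(y')^2 + 2 y^2.
∂L/∂y = 4y.
∂L/∂y' = y'.
The Euler-Lagrange equation d/dx(∂L/∂y') − ∂L/∂y = 0 becomes:
    y'' - 4 y = 0
General solution: y(x) = A e^(2x) + B e^(-2x), where A and B are arbitrary constants fixed by the endpoint conditions.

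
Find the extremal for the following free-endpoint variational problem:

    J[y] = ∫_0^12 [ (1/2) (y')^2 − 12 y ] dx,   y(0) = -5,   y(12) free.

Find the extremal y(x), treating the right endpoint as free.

The Lagrangian L = (1/2) (y')^2 − 12 y gives
    ∂L/∂y = −12,   ∂L/∂y' = y'.
Euler-Lagrange: d/dx(y') − (−12) = 0, i.e. y'' + 12 = 0, so
    y(x) = −(12/2) x^2 + C1 x + C2.
Fixed left endpoint y(0) = -5 ⇒ C2 = -5.
The right endpoint x = 12 is free, so the natural (transversality) condition is ∂L/∂y' |_{x=12} = 0, i.e. y'(12) = 0.
Compute y'(x) = −12 x + C1, so y'(12) = −144 + C1 = 0 ⇒ C1 = 144.
Therefore the extremal is
    y(x) = −6 x^2 + 144 x − 5.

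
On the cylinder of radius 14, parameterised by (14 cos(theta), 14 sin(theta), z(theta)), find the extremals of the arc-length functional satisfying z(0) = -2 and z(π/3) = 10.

Parameterise the cylinder of radius R = 14 as
    r(θ) = (14 cos θ, 14 sin θ, z(θ)).
The arc-length element is
    ds = sqrt(196 + (dz/dθ)^2) dθ,
so the Lagrangian is L = sqrt(196 + z'^2).
L depends on z' only, not on z or θ, so ∂L/∂z = 0 and
    ∂L/∂z' = z' / sqrt(196 + z'^2).
The Euler-Lagrange equation gives
    d/dθ( z' / sqrt(196 + z'^2) ) = 0,
so z' is constant. Integrating once:
    z(θ) = a θ + b,
a helix on the cylinder (a straight line when the cylinder is unrolled). The constants a, b are determined by the endpoint conditions.
With endpoint conditions z(0) = -2 and z(π/3) = 10: from z(0) = b we get b = -2, and a·π/3 + -2 = 10 gives a = 36/π, so
    z(θ) = (36/π) θ − 2.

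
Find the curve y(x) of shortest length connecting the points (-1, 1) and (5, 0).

Arc-length functional: J[y] = ∫ sqrt(1 + (y')^2) dx.
Lagrangian L = sqrt(1 + (y')^2) has no explicit y dependence, so ∂L/∂y = 0 and the Euler-Lagrange equation gives
    d/dx( y' / sqrt(1 + (y')^2) ) = 0  ⇒  y' / sqrt(1 + (y')^2) = const.
Hence y' is constant, so y(x) is affine.
Fitting the endpoints (-1, 1) and (5, 0):
    slope m = (0 − 1) / (5 − (-1)) = -1/6,
    intercept c = 1 − m·(-1) = 5/6.
Extremal: y(x) = (-1/6) x + 5/6.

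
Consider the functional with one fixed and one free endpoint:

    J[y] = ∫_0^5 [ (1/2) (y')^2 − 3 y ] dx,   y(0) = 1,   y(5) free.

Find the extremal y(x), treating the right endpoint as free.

The Lagrangian L = (1/2) (y')^2 − 3 y gives
    ∂L/∂y = −3,   ∂L/∂y' = y'.
Euler-Lagrange: d/dx(y') − (−3) = 0, i.e. y'' + 3 = 0, so
    y(x) = −(3/2) x^2 + C1 x + C2.
Fixed left endpoint y(0) = 1 ⇒ C2 = 1.
The right endpoint x = 5 is free, so the natural (transversality) condition is ∂L/∂y' |_{x=5} = 0, i.e. y'(5) = 0.
Compute y'(x) = −3 x + C1, so y'(5) = −15 + C1 = 0 ⇒ C1 = 15.
Therefore the extremal is
    y(x) = −(3/2) x^2 + 15 x + 1.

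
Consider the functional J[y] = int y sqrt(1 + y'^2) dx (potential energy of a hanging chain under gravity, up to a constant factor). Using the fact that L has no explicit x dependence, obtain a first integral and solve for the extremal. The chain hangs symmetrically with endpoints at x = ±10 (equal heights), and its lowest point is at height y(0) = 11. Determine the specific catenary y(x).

The Lagrangian L(y, y') = y sqrt(1 + y'^2) has no explicit x dependence, so the Beltrami identity applies:
    L − y' ∂L/∂y' = C.
Compute ∂L/∂y' = y · y' / sqrt(1 + y'^2). Then
    L − y' ∂L/∂y'
    = y sqrt(1 + y'^2) − y · y'^2 / sqrt(1 + y'^2)
    = y (1 + y'^2 − y'^2) / sqrt(1 + y'^2)
    = y / sqrt(1 + y'^2) = C.
Squaring gives y^2 = C^2 (1 + y'^2), i.e.
    y'^2 = y^2 / C^2 − 1.
Separating variables,
    dy / sqrt(y^2 − C^2) = dx / C,
and integrating gives arccosh(y / C) = (x − a)/C, so
    y(x) = C cosh((x − a)/C),
the catenary. The constants C and a are fixed by the two endpoint conditions (and, for the hanging-chain problem, the length constraint selects C).
Now fit the given data. The endpoints x = ±10 are symmetric at equal height, so the catenary is even about its minimum: a = 0 and y(x) = C cosh(x/C). The lowest point is y(0) = C cosh(0) = C, and we are told y(0) = 11, so C = 11. Therefore
    y(x) = 11 cosh(x/11),
and at the endpoints
    y(±10) = 11 cosh(10/11).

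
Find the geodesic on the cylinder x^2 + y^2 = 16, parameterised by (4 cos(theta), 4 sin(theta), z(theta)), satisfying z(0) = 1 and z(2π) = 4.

Parameterise the cylinder of radius R = 4 as
    r(θ) = (4 cos θ, 4 sin θ, z(θ)).
The arc-length element is
    ds = sqrt(16 + (dz/dθ)^2) dθ,
so the Lagrangian is L = sqrt(16 + z'^2).
L depends on z' only, not on z or θ, so ∂L/∂z = 0 and
    ∂L/∂z' = z' / sqrt(16 + z'^2).
The Euler-Lagrange equation gives
    d/dθ( z' / sqrt(16 + z'^2) ) = 0,
so z' is constant. Integrating once:
    z(θ) = a θ + b,
a helix on the cylinder (a straight line when the cylinder is unrolled). The constants a, b are determined by the endpoint conditions.
With endpoint conditions z(0) = 1 and z(2π) = 4: from z(0) = b we get b = 1, and a·2π + 1 = 4 gives a = 3/(2π), so
    z(θ) = (3/(2π)) θ + 1.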